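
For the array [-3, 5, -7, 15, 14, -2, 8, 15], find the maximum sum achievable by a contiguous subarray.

Using Kadane's algorithm on [-3, 5, -7, 15, 14, -2, 8, 15]:

Scanning through the array:
Position 1 (value 5): max_ending_here = 5, max_so_far = 5
Position 2 (value -7): max_ending_here = -2, max_so_far = 5
Position 3 (value 15): max_ending_here = 15, max_so_far = 15
Position 4 (value 14): max_ending_here = 29, max_so_far = 29
Position 5 (value -2): max_ending_here = 27, max_so_far = 29
Position 6 (value 8): max_ending_here = 35, max_so_far = 35
Position 7 (value 15): max_ending_here = 50, max_so_far = 50

Maximum subarray: [15, 14, -2, 8, 15]
Maximum sum: 50

The maximum subarray is [15, 14, -2, 8, 15] with sum 50. This subarray runs from index 3 to index 7.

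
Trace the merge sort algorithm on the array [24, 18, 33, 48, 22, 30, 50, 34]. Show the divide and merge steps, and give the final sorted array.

Merge sort trace:

Split: [24, 18, 33, 48, 22, 30, 50, 34] -> [24, 18, 33, 48] and [22, 30, 50, 34]
  Split: [24, 18, 33, 48] -> [24, 18] and [33, 48]
    Split: [24, 18] -> [24] and [18]
    Merge: [24] + [18] -> [18, 24]
    Split: [33, 48] -> [33] and [48]
    Merge: [33] + [48] -> [33, 48]
  Merge: [18, 24] + [33, 48] -> [18, 24, 33, 48]
  Split: [22, 30, 50, 34] -> [22, 30] and [50, 34]
    Split: [22, 30] -> [22] and [30]
    Merge: [22] + [30] -> [22, 30]
    Split: [50, 34] -> [50] and [34]
    Merge: [50] + [34] -> [34, 50]
  Merge: [22, 30] + [34, 50] -> [22, 30, 34, 50]
Merge: [18, 24, 33, 48] + [22, 30, 34, 50] -> [18, 22, 24, 30, 33, 34, 48, 50]

Final sorted array: [18, 22, 24, 30, 33, 34, 48, 50]

The merge sort proceeds by recursively splitting the array and merging sorted halves.
After all merges, the sorted array is [18, 22, 24, 30, 33, 34, 48, 50].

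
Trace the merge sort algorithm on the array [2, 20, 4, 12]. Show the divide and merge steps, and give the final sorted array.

Merge sort trace:

Split: [2, 20, 4, 12] -> [2, 20] and [4, 12]
  Split: [2, 20] -> [2] and [20]
  Merge: [2] + [20] -> [2, 20]
  Split: [4, 12] -> [4] and [12]
  Merge: [4] + [12] -> [4, 12]
Merge: [2, 20] + [4, 12] -> [2, 4, 12, 20]

Final sorted array: [2, 4, 12, 20]

The merge sort proceeds by recursively splitting the array and merging sorted halves.
After all merges, the sorted array is [2, 4, 12, 20].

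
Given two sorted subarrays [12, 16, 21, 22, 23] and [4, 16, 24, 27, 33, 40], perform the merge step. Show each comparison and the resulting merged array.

Merging process:

Compare 12 vs 4: take 4 from right. Merged: [4]
Compare 12 vs 16: take 12 from left. Merged: [4, 12]
Compare 16 vs 16: take 16 from left. Merged: [4, 12, 16]
Compare 21 vs 16: take 16 from right. Merged: [4, 12, 16, 16]
Compare 21 vs 24: take 21 from left. Merged: [4, 12, 16, 16, 21]
Compare 22 vs 24: take 22 from left. Merged: [4, 12, 16, 16, 21, 22]
Compare 23 vs 24: take 23 from left. Merged: [4, 12, 16, 16, 21, 22, 23]
Append remaining from right: [24, 27, 33, 40]. Merged: [4, 12, 16, 16, 21, 22, 23, 24, 27, 33, 40]

Final merged array: [4, 12, 16, 16, 21, 22, 23, 24, 27, 33, 40]
Total comparisons: 7

The merged array is [4, 12, 16, 16, 21, 22, 23, 24, 27, 33, 40], requiring 7 comparisons. The merge step runs in O(n) time where n is the total number of elements.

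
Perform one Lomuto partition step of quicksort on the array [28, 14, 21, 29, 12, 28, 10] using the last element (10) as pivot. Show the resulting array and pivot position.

Lomuto partition with pivot = 10:

Initial array: [28, 14, 21, 29, 12, 28, 10]

arr[0]=28 > 10: no swap
arr[1]=14 > 10: no swap
arr[2]=21 > 10: no swap
arr[3]=29 > 10: no swap
arr[4]=12 > 10: no swap
arr[5]=28 > 10: no swap

Place pivot at position 0: [10, 14, 21, 29, 12, 28, 28]
Pivot position: 0

After partitioning with pivot 10, the array becomes [10, 14, 21, 29, 12, 28, 28]. The pivot is placed at index 0. All elements to the left of the pivot are <= 10, and all elements to the right are > 10.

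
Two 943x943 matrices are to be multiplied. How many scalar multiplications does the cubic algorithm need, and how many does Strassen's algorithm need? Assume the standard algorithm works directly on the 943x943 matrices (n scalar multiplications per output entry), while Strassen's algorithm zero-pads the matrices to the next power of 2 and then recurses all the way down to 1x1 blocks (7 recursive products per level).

Matrix multiplication for 943x943 matrices:

Strassen's algorithm requires power-of-2 dimensions. Pad 943x943 to 1024x1024 (next power of 2).

Standard algorithm: 943^3 = 838561807 multiplications
Strassen's algorithm: 7^(log2(1024)) = 7^10 = 282475249 multiplications
Savings: 838561807 - 282475249 = 556086558 multiplications

Standard: 838561807 multiplications (943^3). Strassen: 282475249 multiplications (7^10, after padding to 1024x1024). Strassen reduces 8 recursive multiplications to 7 at each level.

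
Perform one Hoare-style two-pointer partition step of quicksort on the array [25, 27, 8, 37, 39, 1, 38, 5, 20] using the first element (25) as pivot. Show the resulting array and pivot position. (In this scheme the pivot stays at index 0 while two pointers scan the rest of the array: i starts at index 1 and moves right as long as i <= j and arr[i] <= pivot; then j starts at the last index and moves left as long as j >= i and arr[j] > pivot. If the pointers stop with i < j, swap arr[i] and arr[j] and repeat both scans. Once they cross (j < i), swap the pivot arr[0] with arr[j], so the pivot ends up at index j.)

Hoare-style two-pointer partition with pivot = 25:

Initial array: [25, 27, 8, 37, 39, 1, 38, 5, 20]

Pointers start at i = 1, j = 8.
i stops at index 1 (arr[1]=27 > 25), j stops at index 8 (arr[8]=20 <= 25): swap arr[1] and arr[8], array becomes [25, 20, 8, 37, 39, 1, 38, 5, 27]
i stops at index 3 (arr[3]=37 > 25), j stops at index 7 (arr[7]=5 <= 25): swap arr[3] and arr[7], array becomes [25, 20, 8, 5, 39, 1, 38, 37, 27]
i stops at index 4 (arr[4]=39 > 25), j stops at index 5 (arr[5]=1 <= 25): swap arr[4] and arr[5], array becomes [25, 20, 8, 5, 1, 39, 38, 37, 27]
i ends at 5, j ends at 4: the pointers have crossed (j < i), so scanning stops.

Swap pivot arr[0] with arr[4] to place pivot at position 4: [1, 20, 8, 5, 25, 39, 38, 37, 27]
Pivot position: 4

After partitioning with pivot 25, the array becomes [1, 20, 8, 5, 25, 39, 38, 37, 27]. The pivot is placed at index 4. All elements to the left of the pivot are <= 25, and all elements to the right are > 25.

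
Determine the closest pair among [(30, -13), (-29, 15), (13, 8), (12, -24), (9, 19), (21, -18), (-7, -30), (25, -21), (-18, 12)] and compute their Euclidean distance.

Computing all pairwise distances among 9 points:

d((30, -13), (-29, 15)) = 65.307
d((30, -13), (13, 8)) = 27.0185
d((30, -13), (12, -24)) = 21.095
d((30, -13), (9, 19)) = 38.2753
d((30, -13), (21, -18)) = 10.2956
d((30, -13), (-7, -30)) = 40.7185
d((30, -13), (25, -21)) = 9.434
d((30, -13), (-18, 12)) = 54.1202
d((-29, 15), (13, 8)) = 42.5793
d((-29, 15), (12, -24)) = 56.5862
d((-29, 15), (9, 19)) = 38.2099
d((-29, 15), (21, -18)) = 59.9083
d((-29, 15), (-7, -30)) = 50.0899
d((-29, 15), (25, -21)) = 64.8999
d((-29, 15), (-18, 12)) = 11.4018
d((13, 8), (12, -24)) = 32.0156
d((13, 8), (9, 19)) = 11.7047
d((13, 8), (21, -18)) = 27.2029
d((13, 8), (-7, -30)) = 42.9418
d((13, 8), (25, -21)) = 31.3847
d((13, 8), (-18, 12)) = 31.257
d((12, -24), (9, 19)) = 43.1045
d((12, -24), (21, -18)) = 10.8167
d((12, -24), (-7, -30)) = 19.9249
d((12, -24), (25, -21)) = 13.3417
d((12, -24), (-18, 12)) = 46.8615
d((9, 19), (21, -18)) = 38.8973
d((9, 19), (-7, -30)) = 51.5461
d((9, 19), (25, -21)) = 43.0813
d((9, 19), (-18, 12)) = 27.8927
d((21, -18), (-7, -30)) = 30.4631
d((21, -18), (25, -21)) = 5.0 <-- minimum
d((21, -18), (-18, 12)) = 49.2037
d((-7, -30), (25, -21)) = 33.2415
d((-7, -30), (-18, 12)) = 43.4166
d((25, -21), (-18, 12)) = 54.2033

Closest pair: (21, -18) and (25, -21) with distance 5.0

The closest pair is (21, -18) and (25, -21) with Euclidean distance 5.0. For 9 points, brute-force pairwise comparison is shown above. For large n, the divide-and-conquer algorithm (sort by x, recurse on halves, check the dividing strip) achieves O(n log n).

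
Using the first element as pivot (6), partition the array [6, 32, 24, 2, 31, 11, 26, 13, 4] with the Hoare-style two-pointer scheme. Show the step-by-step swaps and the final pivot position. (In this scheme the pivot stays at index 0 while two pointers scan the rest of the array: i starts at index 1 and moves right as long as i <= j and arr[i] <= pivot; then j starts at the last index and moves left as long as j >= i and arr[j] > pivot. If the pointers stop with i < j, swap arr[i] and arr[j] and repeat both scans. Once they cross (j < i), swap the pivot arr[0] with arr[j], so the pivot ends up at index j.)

Hoare-style two-pointer partition with pivot = 6:

Initial array: [6, 32, 24, 2, 31, 11, 26, 13, 4]

Pointers start at i = 1, j = 8.
i stops at index 1 (arr[1]=32 > 6), j stops at index 8 (arr[8]=4 <= 6): swap arr[1] and arr[8], array becomes [6, 4, 24, 2, 31, 11, 26, 13, 32]
i stops at index 2 (arr[2]=24 > 6), j stops at index 3 (arr[3]=2 <= 6): swap arr[2] and arr[3], array becomes [6, 4, 2, 24, 31, 11, 26, 13, 32]
i ends at 3, j ends at 2: the pointers have crossed (j < i), so scanning stops.

Swap pivot arr[0] with arr[2] to place pivot at position 2: [2, 4, 6, 24, 31, 11, 26, 13, 32]
Pivot position: 2

After partitioning with pivot 6, the array becomes [2, 4, 6, 24, 31, 11, 26, 13, 32]. The pivot is placed at index 2. All elements to the left of the pivot are <= 6, and all elements to the right are > 6.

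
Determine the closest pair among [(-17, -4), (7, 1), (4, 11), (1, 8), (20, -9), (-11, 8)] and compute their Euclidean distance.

Computing all pairwise distances among 6 points:

d((-17, -4), (7, 1)) = 24.5153
d((-17, -4), (4, 11)) = 25.807
d((-17, -4), (1, 8)) = 21.6333
d((-17, -4), (20, -9)) = 37.3363
d((-17, -4), (-11, 8)) = 13.4164
d((7, 1), (4, 11)) = 10.4403
d((7, 1), (1, 8)) = 9.2195
d((7, 1), (20, -9)) = 16.4012
d((7, 1), (-11, 8)) = 19.3132
d((4, 11), (1, 8)) = 4.2426 <-- minimum
d((4, 11), (20, -9)) = 25.6125
d((4, 11), (-11, 8)) = 15.2971
d((1, 8), (20, -9)) = 25.4951
d((1, 8), (-11, 8)) = 12.0
d((20, -9), (-11, 8)) = 35.3553

Closest pair: (4, 11) and (1, 8) with distance 4.2426

The closest pair is (4, 11) and (1, 8) with Euclidean distance 4.2426. For 6 points, brute-force pairwise comparison is shown above. For large n, the divide-and-conquer algorithm (sort by x, recurse on halves, check the dividing strip) achieves O(n log n).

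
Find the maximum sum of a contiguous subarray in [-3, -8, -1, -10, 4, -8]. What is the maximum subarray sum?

Using Kadane's algorithm on [-3, -8, -1, -10, 4, -8]:

Scanning through the array:
Position 1 (value -8): max_ending_here = -8, max_so_far = -3
Position 2 (value -1): max_ending_here = -1, max_so_far = -1
Position 3 (value -10): max_ending_here = -10, max_so_far = -1
Position 4 (value 4): max_ending_here = 4, max_so_far = 4
Position 5 (value -8): max_ending_here = -4, max_so_far = 4

Maximum subarray: [4]
Maximum sum: 4

The maximum subarray is [4] with sum 4. This subarray runs from index 4 to index 4.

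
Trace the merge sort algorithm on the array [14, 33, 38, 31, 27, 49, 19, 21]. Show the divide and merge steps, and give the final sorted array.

Merge sort trace:

Split: [14, 33, 38, 31, 27, 49, 19, 21] -> [14, 33, 38, 31] and [27, 49, 19, 21]
  Split: [14, 33, 38, 31] -> [14, 33] and [38, 31]
    Split: [14, 33] -> [14] and [33]
    Merge: [14] + [33] -> [14, 33]
    Split: [38, 31] -> [38] and [31]
    Merge: [38] + [31] -> [31, 38]
  Merge: [14, 33] + [31, 38] -> [14, 31, 33, 38]
  Split: [27, 49, 19, 21] -> [27, 49] and [19, 21]
    Split: [27, 49] -> [27] and [49]
    Merge: [27] + [49] -> [27, 49]
    Split: [19, 21] -> [19] and [21]
    Merge: [19] + [21] -> [19, 21]
  Merge: [27, 49] + [19, 21] -> [19, 21, 27, 49]
Merge: [14, 31, 33, 38] + [19, 21, 27, 49] -> [14, 19, 21, 27, 31, 33, 38, 49]

Final sorted array: [14, 19, 21, 27, 31, 33, 38, 49]

The merge sort proceeds by recursively splitting the array and merging sorted halves.
After all merges, the sorted array is [14, 19, 21, 27, 31, 33, 38, 49].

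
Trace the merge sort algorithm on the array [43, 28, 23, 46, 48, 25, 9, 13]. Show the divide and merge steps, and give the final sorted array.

Merge sort trace:

Split: [43, 28, 23, 46, 48, 25, 9, 13] -> [43, 28, 23, 46] and [48, 25, 9, 13]
  Split: [43, 28, 23, 46] -> [43, 28] and [23, 46]
    Split: [43, 28] -> [43] and [28]
    Merge: [43] + [28] -> [28, 43]
    Split: [23, 46] -> [23] and [46]
    Merge: [23] + [46] -> [23, 46]
  Merge: [28, 43] + [23, 46] -> [23, 28, 43, 46]
  Split: [48, 25, 9, 13] -> [48, 25] and [9, 13]
    Split: [48, 25] -> [48] and [25]
    Merge: [48] + [25] -> [25, 48]
    Split: [9, 13] -> [9] and [13]
    Merge: [9] + [13] -> [9, 13]
  Merge: [25, 48] + [9, 13] -> [9, 13, 25, 48]
Merge: [23, 28, 43, 46] + [9, 13, 25, 48] -> [9, 13, 23, 25, 28, 43, 46, 48]

Final sorted array: [9, 13, 23, 25, 28, 43, 46, 48]

The merge sort proceeds by recursively splitting the array and merging sorted halves.
After all merges, the sorted array is [9, 13, 23, 25, 28, 43, 46, 48].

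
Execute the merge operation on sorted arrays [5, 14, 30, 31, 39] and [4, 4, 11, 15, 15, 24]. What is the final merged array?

Merging process:

Compare 5 vs 4: take 4 from right. Merged: [4]
Compare 5 vs 4: take 4 from right. Merged: [4, 4]
Compare 5 vs 11: take 5 from left. Merged: [4, 4, 5]
Compare 14 vs 11: take 11 from right. Merged: [4, 4, 5, 11]
Compare 14 vs 15: take 14 from left. Merged: [4, 4, 5, 11, 14]
Compare 30 vs 15: take 15 from right. Merged: [4, 4, 5, 11, 14, 15]
Compare 30 vs 15: take 15 from right. Merged: [4, 4, 5, 11, 14, 15, 15]
Compare 30 vs 24: take 24 from right. Merged: [4, 4, 5, 11, 14, 15, 15, 24]
Append remaining from left: [30, 31, 39]. Merged: [4, 4, 5, 11, 14, 15, 15, 24, 30, 31, 39]

Final merged array: [4, 4, 5, 11, 14, 15, 15, 24, 30, 31, 39]
Total comparisons: 8

The merged array is [4, 4, 5, 11, 14, 15, 15, 24, 30, 31, 39], requiring 8 comparisons. The merge step runs in O(n) time where n is the total number of elements.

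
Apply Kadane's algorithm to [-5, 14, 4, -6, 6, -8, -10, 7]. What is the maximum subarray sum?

Using Kadane's algorithm on [-5, 14, 4, -6, 6, -8, -10, 7]:

Scanning through the array:
Position 1 (value 14): max_ending_here = 14, max_so_far = 14
Position 2 (value 4): max_ending_here = 18, max_so_far = 18
Position 3 (value -6): max_ending_here = 12, max_so_far = 18
Position 4 (value 6): max_ending_here = 18, max_so_far = 18
Position 5 (value -8): max_ending_here = 10, max_so_far = 18
Position 6 (value -10): max_ending_here = 0, max_so_far = 18
Position 7 (value 7): max_ending_here = 7, max_so_far = 18

Maximum subarray: [14, 4]
Maximum sum: 18

The maximum subarray is [14, 4] with sum 18. This subarray runs from index 1 to index 2.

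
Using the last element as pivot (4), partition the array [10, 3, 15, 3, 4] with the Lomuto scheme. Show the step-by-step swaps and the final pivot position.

Lomuto partition with pivot = 4:

Initial array: [10, 3, 15, 3, 4]

arr[0]=10 > 4: no swap
arr[1]=3 <= 4: swap with position 0, array becomes [3, 10, 15, 3, 4]
arr[2]=15 > 4: no swap
arr[3]=3 <= 4: swap with position 1, array becomes [3, 3, 15, 10, 4]

Place pivot at position 2: [3, 3, 4, 10, 15]
Pivot position: 2

After partitioning with pivot 4, the array becomes [3, 3, 4, 10, 15]. The pivot is placed at index 2. All elements to the left of the pivot are <= 4, and all elements to the right are > 4.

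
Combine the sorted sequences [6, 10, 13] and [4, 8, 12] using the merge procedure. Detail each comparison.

Merging process:

Compare 6 vs 4: take 4 from right. Merged: [4]
Compare 6 vs 8: take 6 from left. Merged: [4, 6]
Compare 10 vs 8: take 8 from right. Merged: [4, 6, 8]
Compare 10 vs 12: take 10 from left. Merged: [4, 6, 8, 10]
Compare 13 vs 12: take 12 from right. Merged: [4, 6, 8, 10, 12]
Append remaining from left: [13]. Merged: [4, 6, 8, 10, 12, 13]

Final merged array: [4, 6, 8, 10, 12, 13]
Total comparisons: 5

The merged array is [4, 6, 8, 10, 12, 13], requiring 5 comparisons. The merge step runs in O(n) time where n is the total number of elements.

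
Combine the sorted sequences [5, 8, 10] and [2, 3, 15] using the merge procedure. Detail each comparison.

Merging process:

Compare 5 vs 2: take 2 from right. Merged: [2]
Compare 5 vs 3: take 3 from right. Merged: [2, 3]
Compare 5 vs 15: take 5 from left. Merged: [2, 3, 5]
Compare 8 vs 15: take 8 from left. Merged: [2, 3, 5, 8]
Compare 10 vs 15: take 10 from left. Merged: [2, 3, 5, 8, 10]
Append remaining from right: [15]. Merged: [2, 3, 5, 8, 10, 15]

Final merged array: [2, 3, 5, 8, 10, 15]
Total comparisons: 5

The merged array is [2, 3, 5, 8, 10, 15], requiring 5 comparisons. The merge step runs in O(n) time where n is the total number of elements.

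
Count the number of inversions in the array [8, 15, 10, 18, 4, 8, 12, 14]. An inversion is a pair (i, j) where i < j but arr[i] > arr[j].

Finding inversions in [8, 15, 10, 18, 4, 8, 12, 14]:

(0, 4): arr[0]=8 > arr[4]=4
(1, 2): arr[1]=15 > arr[2]=10
(1, 4): arr[1]=15 > arr[4]=4
(1, 5): arr[1]=15 > arr[5]=8
(1, 6): arr[1]=15 > arr[6]=12
(1, 7): arr[1]=15 > arr[7]=14
(2, 4): arr[2]=10 > arr[4]=4
(2, 5): arr[2]=10 > arr[5]=8
(3, 4): arr[3]=18 > arr[4]=4
(3, 5): arr[3]=18 > arr[5]=8
(3, 6): arr[3]=18 > arr[6]=12
(3, 7): arr[3]=18 > arr[7]=14

Total inversions: 12

The array has 12 inversion(s): (0,4), (1,2), (1,4), (1,5), (1,6), (1,7), (2,4), (2,5), (3,4), (3,5), (3,6), (3,7). Each pair (i,j) satisfies i < j and arr[i] > arr[j].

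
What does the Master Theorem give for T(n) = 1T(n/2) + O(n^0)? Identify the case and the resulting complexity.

Master Theorem for T(n) = 1T(n/2) + O(n^0):

a = 1, b = 2, c = 0
log_b(a) = log_2(1) = 0.0000

Case 2: c = 0 = log_2(1) = 0.0000
T(n) = O(n^0 log n) = O(log n)

For T(n) = 1T(n/2) + O(n^0): log_2(1) = 0.0000. This is Case 2 of the Master Theorem (c = log_b(a), equal work at all levels), giving O(log n).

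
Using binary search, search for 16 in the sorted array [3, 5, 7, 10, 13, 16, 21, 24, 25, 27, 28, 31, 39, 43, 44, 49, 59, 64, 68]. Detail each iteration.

Binary search for 16 in [3, 5, 7, 10, 13, 16, 21, 24, 25, 27, 28, 31, 39, 43, 44, 49, 59, 64, 68]:

lo=0, hi=18, mid=9, arr[mid]=27 -> 27 > 16, search left half
lo=0, hi=8, mid=4, arr[mid]=13 -> 13 < 16, search right half
lo=5, hi=8, mid=6, arr[mid]=21 -> 21 > 16, search left half
lo=5, hi=5, mid=5, arr[mid]=16 -> Found target at index 5!

Binary search finds 16 at index 5 after 4 comparisons. The search repeatedly halves the search space by comparing with the middle element.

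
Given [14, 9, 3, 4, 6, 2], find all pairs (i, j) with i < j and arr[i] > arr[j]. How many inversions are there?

Finding inversions in [14, 9, 3, 4, 6, 2]:

(0, 1): arr[0]=14 > arr[1]=9
(0, 2): arr[0]=14 > arr[2]=3
(0, 3): arr[0]=14 > arr[3]=4
(0, 4): arr[0]=14 > arr[4]=6
(0, 5): arr[0]=14 > arr[5]=2
(1, 2): arr[1]=9 > arr[2]=3
(1, 3): arr[1]=9 > arr[3]=4
(1, 4): arr[1]=9 > arr[4]=6
(1, 5): arr[1]=9 > arr[5]=2
(2, 5): arr[2]=3 > arr[5]=2
(3, 5): arr[3]=4 > arr[5]=2
(4, 5): arr[4]=6 > arr[5]=2

Total inversions: 12

The array has 12 inversion(s): (0,1), (0,2), (0,3), (0,4), (0,5), (1,2), (1,3), (1,4), (1,5), (2,5), (3,5), (4,5). Each pair (i,j) satisfies i < j and arr[i] > arr[j].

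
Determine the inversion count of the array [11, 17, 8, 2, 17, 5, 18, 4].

Finding inversions in [11, 17, 8, 2, 17, 5, 18, 4]:

(0, 2): arr[0]=11 > arr[2]=8
(0, 3): arr[0]=11 > arr[3]=2
(0, 5): arr[0]=11 > arr[5]=5
(0, 7): arr[0]=11 > arr[7]=4
(1, 2): arr[1]=17 > arr[2]=8
(1, 3): arr[1]=17 > arr[3]=2
(1, 5): arr[1]=17 > arr[5]=5
(1, 7): arr[1]=17 > arr[7]=4
(2, 3): arr[2]=8 > arr[3]=2
(2, 5): arr[2]=8 > arr[5]=5
(2, 7): arr[2]=8 > arr[7]=4
(4, 5): arr[4]=17 > arr[5]=5
(4, 7): arr[4]=17 > arr[7]=4
(5, 7): arr[5]=5 > arr[7]=4
(6, 7): arr[6]=18 > arr[7]=4

Total inversions: 15

The array has 15 inversion(s): (0,2), (0,3), (0,5), (0,7), (1,2), (1,3), (1,5), (1,7), (2,3), (2,5), (2,7), (4,5), (4,7), (5,7), (6,7). Each pair (i,j) satisfies i < j and arr[i] > arr[j].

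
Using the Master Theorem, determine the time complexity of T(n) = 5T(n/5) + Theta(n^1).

Master Theorem for T(n) = 5T(n/5) + O(n^1):

a = 5, b = 5, c = 1
log_b(a) = log_5(5) = 1.0000

Case 2: c = 1 = log_5(5) = 1.0000
T(n) = O(n^1 log n) = O(n log n)

For T(n) = 5T(n/5) + O(n^1): log_5(5) = 1.0000. This is Case 2 of the Master Theorem (c = log_b(a), equal work at all levels), giving O(n log n).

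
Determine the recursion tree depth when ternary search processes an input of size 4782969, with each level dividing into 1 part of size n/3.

For divide and conquer with division factor 3:

Problem sizes at each level:
Level 0: 4782969
Level 1: 1594323
Level 2: 531441
Level 3: 177147
Level 4: 59049
Level 5: 19683
Level 6: 6561
Level 7: 2187
Level 8: 729
Level 9: 243
Level 10: 81
Level 11: 27
Level 12: 9
Level 13: 3
Level 14: 1

The root is level 0 and the size-1 base case is level 14 (the tree spans levels 0 through 14, i.e. 15 levels counting the root), so the depth is the number of divisions: log_3(4782969) = 14

The recursion tree depth is log_3(4782969) = 14. At each level, the problem size is divided by 3, so it takes 14 divisions to reduce to a base case of size 1. The algorithm makes 1 recursive call at each level.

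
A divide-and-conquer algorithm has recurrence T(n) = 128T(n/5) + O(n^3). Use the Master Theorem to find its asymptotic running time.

Master Theorem for T(n) = 128T(n/5) + O(n^3):

a = 128, b = 5, c = 3
log_b(a) = log_5(128) = 3.0147

Case 1: c = 3 < log_5(128) = 3.0147
T(n) = O(n^(log_5 128))

For T(n) = 128T(n/5) + O(n^3): log_5(128) = 3.0147. This is Case 1 of the Master Theorem (c < log_b(a), work dominated by leaves), giving O(n^(log_5 128)).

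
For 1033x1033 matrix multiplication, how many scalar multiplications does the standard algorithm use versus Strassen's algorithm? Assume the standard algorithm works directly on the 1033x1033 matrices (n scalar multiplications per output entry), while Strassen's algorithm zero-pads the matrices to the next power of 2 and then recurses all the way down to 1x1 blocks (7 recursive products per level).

Matrix multiplication for 1033x1033 matrices:

Strassen's algorithm requires power-of-2 dimensions. Pad 1033x1033 to 2048x2048 (next power of 2).

Standard algorithm: 1033^3 = 1102302937 multiplications
Strassen's algorithm: 7^(log2(2048)) = 7^11 = 1977326743 multiplications
Difference: 1102302937 - 1977326743 = -875023806 (Strassen uses MORE here due to padding overhead — for small or just-over-power-of-2 n, padding can outweigh the per-level savings)

Standard: 1102302937 multiplications (1033^3). Strassen: 1977326743 multiplications (7^11, after padding to 2048x2048). Strassen reduces 8 recursive multiplications to 7 at each level.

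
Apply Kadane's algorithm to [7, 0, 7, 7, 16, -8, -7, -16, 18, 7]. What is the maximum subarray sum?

Using Kadane's algorithm on [7, 0, 7, 7, 16, -8, -7, -16, 18, 7]:

Scanning through the array:
Position 1 (value 0): max_ending_here = 7, max_so_far = 7
Position 2 (value 7): max_ending_here = 14, max_so_far = 14
Position 3 (value 7): max_ending_here = 21, max_so_far = 21
Position 4 (value 16): max_ending_here = 37, max_so_far = 37
Position 5 (value -8): max_ending_here = 29, max_so_far = 37
Position 6 (value -7): max_ending_here = 22, max_so_far = 37
Position 7 (value -16): max_ending_here = 6, max_so_far = 37
Position 8 (value 18): max_ending_here = 24, max_so_far = 37
Position 9 (value 7): max_ending_here = 31, max_so_far = 37

Maximum subarray: [7, 0, 7, 7, 16]
Maximum sum: 37

The maximum subarray is [7, 0, 7, 7, 16] with sum 37. This subarray runs from index 0 to index 4.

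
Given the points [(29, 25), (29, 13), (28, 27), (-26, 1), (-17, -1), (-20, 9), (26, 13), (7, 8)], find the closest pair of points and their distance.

Computing all pairwise distances among 8 points:

d((29, 25), (29, 13)) = 12.0
d((29, 25), (28, 27)) = 2.2361 <-- minimum
d((29, 25), (-26, 1)) = 60.0083
d((29, 25), (-17, -1)) = 52.8394
d((29, 25), (-20, 9)) = 51.5461
d((29, 25), (26, 13)) = 12.3693
d((29, 25), (7, 8)) = 27.8029
d((29, 13), (28, 27)) = 14.0357
d((29, 13), (-26, 1)) = 56.2939
d((29, 13), (-17, -1)) = 48.0833
d((29, 13), (-20, 9)) = 49.163
d((29, 13), (26, 13)) = 3.0
d((29, 13), (7, 8)) = 22.561
d((28, 27), (-26, 1)) = 59.9333
d((28, 27), (-17, -1)) = 53.0
d((28, 27), (-20, 9)) = 51.264
d((28, 27), (26, 13)) = 14.1421
d((28, 27), (7, 8)) = 28.3196
d((-26, 1), (-17, -1)) = 9.2195
d((-26, 1), (-20, 9)) = 10.0
d((-26, 1), (26, 13)) = 53.3667
d((-26, 1), (7, 8)) = 33.7343
d((-17, -1), (-20, 9)) = 10.4403
d((-17, -1), (26, 13)) = 45.2217
d((-17, -1), (7, 8)) = 25.632
d((-20, 9), (26, 13)) = 46.1736
d((-20, 9), (7, 8)) = 27.0185
d((26, 13), (7, 8)) = 19.6469

Closest pair: (29, 25) and (28, 27) with distance 2.2361

The closest pair is (29, 25) and (28, 27) with Euclidean distance 2.2361. For 8 points, brute-force pairwise comparison is shown above. For large n, the divide-and-conquer algorithm (sort by x, recurse on halves, check the dividing strip) achieves O(n log n).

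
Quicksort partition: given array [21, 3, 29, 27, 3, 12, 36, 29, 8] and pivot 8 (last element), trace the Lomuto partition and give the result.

Lomuto partition with pivot = 8:

Initial array: [21, 3, 29, 27, 3, 12, 36, 29, 8]

arr[0]=21 > 8: no swap
arr[1]=3 <= 8: swap with position 0, array becomes [3, 21, 29, 27, 3, 12, 36, 29, 8]
arr[2]=29 > 8: no swap
arr[3]=27 > 8: no swap
arr[4]=3 <= 8: swap with position 1, array becomes [3, 3, 29, 27, 21, 12, 36, 29, 8]
arr[5]=12 > 8: no swap
arr[6]=36 > 8: no swap
arr[7]=29 > 8: no swap

Place pivot at position 2: [3, 3, 8, 27, 21, 12, 36, 29, 29]
Pivot position: 2

After partitioning with pivot 8, the array becomes [3, 3, 8, 27, 21, 12, 36, 29, 29]. The pivot is placed at index 2. All elements to the left of the pivot are <= 8, and all elements to the right are > 8.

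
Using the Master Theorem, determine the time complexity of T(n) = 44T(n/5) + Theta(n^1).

Master Theorem for T(n) = 44T(n/5) + O(n^1):

a = 44, b = 5, c = 1
log_b(a) = log_5(44) = 2.3512

Case 1: c = 1 < log_5(44) = 2.3512
T(n) = O(n^(log_5 44))

For T(n) = 44T(n/5) + O(n^1): log_5(44) = 2.3512. This is Case 1 of the Master Theorem (c < log_b(a), work dominated by leaves), giving O(n^(log_5 44)).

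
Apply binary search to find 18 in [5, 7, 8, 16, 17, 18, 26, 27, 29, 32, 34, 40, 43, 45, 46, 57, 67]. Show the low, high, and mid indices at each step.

Binary search for 18 in [5, 7, 8, 16, 17, 18, 26, 27, 29, 32, 34, 40, 43, 45, 46, 57, 67]:

lo=0, hi=16, mid=8, arr[mid]=29 -> 29 > 18, search left half
lo=0, hi=7, mid=3, arr[mid]=16 -> 16 < 18, search right half
lo=4, hi=7, mid=5, arr[mid]=18 -> Found target at index 5!

Binary search finds 18 at index 5 after 3 comparisons. The search repeatedly halves the search space by comparing with the middle element.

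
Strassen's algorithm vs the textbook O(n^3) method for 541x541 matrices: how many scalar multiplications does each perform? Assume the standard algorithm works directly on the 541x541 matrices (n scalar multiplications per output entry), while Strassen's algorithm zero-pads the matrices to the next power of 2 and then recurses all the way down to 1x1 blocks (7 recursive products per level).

Matrix multiplication for 541x541 matrices:

Strassen's algorithm requires power-of-2 dimensions. Pad 541x541 to 1024x1024 (next power of 2).

Standard algorithm: 541^3 = 158340421 multiplications
Strassen's algorithm: 7^(log2(1024)) = 7^10 = 282475249 multiplications
Difference: 158340421 - 282475249 = -124134828 (Strassen uses MORE here due to padding overhead — for small or just-over-power-of-2 n, padding can outweigh the per-level savings)

Standard: 158340421 multiplications (541^3). Strassen: 282475249 multiplications (7^10, after padding to 1024x1024). Strassen reduces 8 recursive multiplications to 7 at each level.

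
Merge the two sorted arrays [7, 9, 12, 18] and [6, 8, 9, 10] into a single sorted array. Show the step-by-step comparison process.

Merging process:

Compare 7 vs 6: take 6 from right. Merged: [6]
Compare 7 vs 8: take 7 from left. Merged: [6, 7]
Compare 9 vs 8: take 8 from right. Merged: [6, 7, 8]
Compare 9 vs 9: take 9 from left. Merged: [6, 7, 8, 9]
Compare 12 vs 9: take 9 from right. Merged: [6, 7, 8, 9, 9]
Compare 12 vs 10: take 10 from right. Merged: [6, 7, 8, 9, 9, 10]
Append remaining from left: [12, 18]. Merged: [6, 7, 8, 9, 9, 10, 12, 18]

Final merged array: [6, 7, 8, 9, 9, 10, 12, 18]
Total comparisons: 6

The merged array is [6, 7, 8, 9, 9, 10, 12, 18], requiring 6 comparisons. The merge step runs in O(n) time where n is the total number of elements.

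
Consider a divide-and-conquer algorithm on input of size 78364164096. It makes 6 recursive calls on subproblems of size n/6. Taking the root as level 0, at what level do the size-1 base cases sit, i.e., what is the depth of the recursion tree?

For divide and conquer with division factor 6:

Problem sizes at each level:
Level 0: 78364164096
Level 1: 13060694016
Level 2: 2176782336
Level 3: 362797056
Level 4: 60466176
Level 5: 10077696
Level 6: 1679616
Level 7: 279936
Level 8: 46656
Level 9: 7776
Level 10: 1296
Level 11: 216
Level 12: 36
Level 13: 6
Level 14: 1

The root is level 0 and the size-1 base case is level 14 (the tree spans levels 0 through 14, i.e. 15 levels counting the root), so the depth is the number of divisions: log_6(78364164096) = 14

The recursion tree depth is log_6(78364164096) = 14. At each level, the problem size is divided by 6, so it takes 14 divisions to reduce to a base case of size 1. The algorithm makes 6 recursive calls at each level.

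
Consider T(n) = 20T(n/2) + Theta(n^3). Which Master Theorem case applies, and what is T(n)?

Master Theorem for T(n) = 20T(n/2) + O(n^3):

a = 20, b = 2, c = 3
log_b(a) = log_2(20) = 4.3219

Case 1: c = 3 < log_2(20) = 4.3219
T(n) = O(n^(log_2 20))

For T(n) = 20T(n/2) + O(n^3): log_2(20) = 4.3219. This is Case 1 of the Master Theorem (c < log_b(a), work dominated by leaves), giving O(n^(log_2 20)).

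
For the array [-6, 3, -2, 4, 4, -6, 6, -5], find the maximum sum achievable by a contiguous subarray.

Using Kadane's algorithm on [-6, 3, -2, 4, 4, -6, 6, -5]:

Scanning through the array:
Position 1 (value 3): max_ending_here = 3, max_so_far = 3
Position 2 (value -2): max_ending_here = 1, max_so_far = 3
Position 3 (value 4): max_ending_here = 5, max_so_far = 5
Position 4 (value 4): max_ending_here = 9, max_so_far = 9
Position 5 (value -6): max_ending_here = 3, max_so_far = 9
Position 6 (value 6): max_ending_here = 9, max_so_far = 9
Position 7 (value -5): max_ending_here = 4, max_so_far = 9

Maximum subarray: [3, -2, 4, 4]
Maximum sum: 9

The maximum subarray is [3, -2, 4, 4] with sum 9. This subarray runs from index 1 to index 4.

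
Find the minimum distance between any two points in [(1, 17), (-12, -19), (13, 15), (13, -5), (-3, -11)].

Computing all pairwise distances among 5 points:

d((1, 17), (-12, -19)) = 38.2753
d((1, 17), (13, 15)) = 12.1655
d((1, 17), (13, -5)) = 25.0599
d((1, 17), (-3, -11)) = 28.2843
d((-12, -19), (13, 15)) = 42.2019
d((-12, -19), (13, -5)) = 28.6531
d((-12, -19), (-3, -11)) = 12.0416 <-- minimum
d((13, 15), (13, -5)) = 20.0
d((13, 15), (-3, -11)) = 30.5287
d((13, -5), (-3, -11)) = 17.088

Closest pair: (-12, -19) and (-3, -11) with distance 12.0416

The closest pair is (-12, -19) and (-3, -11) with Euclidean distance 12.0416. For 5 points, brute-force pairwise comparison is shown above. For large n, the divide-and-conquer algorithm (sort by x, recurse on halves, check the dividing strip) achieves O(n log n).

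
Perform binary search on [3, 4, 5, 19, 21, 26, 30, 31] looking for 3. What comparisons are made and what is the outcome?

Binary search for 3 in [3, 4, 5, 19, 21, 26, 30, 31]:

lo=0, hi=7, mid=3, arr[mid]=19 -> 19 > 3, search left half
lo=0, hi=2, mid=1, arr[mid]=4 -> 4 > 3, search left half
lo=0, hi=0, mid=0, arr[mid]=3 -> Found target at index 0!

Binary search finds 3 at index 0 after 3 comparisons. The search repeatedly halves the search space by comparing with the middle element.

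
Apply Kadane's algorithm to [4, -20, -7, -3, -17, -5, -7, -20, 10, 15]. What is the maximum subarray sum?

Using Kadane's algorithm on [4, -20, -7, -3, -17, -5, -7, -20, 10, 15]:

Scanning through the array:
Position 1 (value -20): max_ending_here = -16, max_so_far = 4
Position 2 (value -7): max_ending_here = -7, max_so_far = 4
Position 3 (value -3): max_ending_here = -3, max_so_far = 4
Position 4 (value -17): max_ending_here = -17, max_so_far = 4
Position 5 (value -5): max_ending_here = -5, max_so_far = 4
Position 6 (value -7): max_ending_here = -7, max_so_far = 4
Position 7 (value -20): max_ending_here = -20, max_so_far = 4
Position 8 (value 10): max_ending_here = 10, max_so_far = 10
Position 9 (value 15): max_ending_here = 25, max_so_far = 25

Maximum subarray: [10, 15]
Maximum sum: 25

The maximum subarray is [10, 15] with sum 25. This subarray runs from index 8 to index 9.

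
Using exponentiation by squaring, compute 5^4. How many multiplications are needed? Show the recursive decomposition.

Computing 5^4 by squaring (build up from 5^1; each line after the first costs one multiplication):

5^1 = 5
5^2 = (5^1)^2 = 5^2 = 25
5^4 = (5^2)^2 = 25^2 = 625

Result: 625
Multiplications needed: 2 (2 lines after 5^1)

5^4 = 625. Using exponentiation by squaring, this requires 2 multiplications. The key idea: if the exponent is even, square the half-power; if odd, multiply by the base once.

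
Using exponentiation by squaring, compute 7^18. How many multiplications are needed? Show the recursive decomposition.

Computing 7^18 by squaring (build up from 7^1; each line after the first costs one multiplication):

7^1 = 7
7^2 = (7^1)^2 = 7^2 = 49
7^4 = (7^2)^2 = 49^2 = 2401
7^8 = (7^4)^2 = 2401^2 = 5764801
7^9 = 7 * 7^8 = 7 * 5764801 = 40353607
7^18 = (7^9)^2 = 40353607^2 = 1628413597910449

Result: 1628413597910449
Multiplications needed: 5 (5 lines after 7^1)

7^18 = 1628413597910449. Using exponentiation by squaring, this requires 5 multiplications. The key idea: if the exponent is even, square the half-power; if odd, multiply by the base once.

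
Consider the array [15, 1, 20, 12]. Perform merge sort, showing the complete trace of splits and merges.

Merge sort trace:

Split: [15, 1, 20, 12] -> [15, 1] and [20, 12]
  Split: [15, 1] -> [15] and [1]
  Merge: [15] + [1] -> [1, 15]
  Split: [20, 12] -> [20] and [12]
  Merge: [20] + [12] -> [12, 20]
Merge: [1, 15] + [12, 20] -> [1, 12, 15, 20]

Final sorted array: [1, 12, 15, 20]

The merge sort proceeds by recursively splitting the array and merging sorted halves.
After all merges, the sorted array is [1, 12, 15, 20].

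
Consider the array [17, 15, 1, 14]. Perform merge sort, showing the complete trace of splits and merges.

Merge sort trace:

Split: [17, 15, 1, 14] -> [17, 15] and [1, 14]
  Split: [17, 15] -> [17] and [15]
  Merge: [17] + [15] -> [15, 17]
  Split: [1, 14] -> [1] and [14]
  Merge: [1] + [14] -> [1, 14]
Merge: [15, 17] + [1, 14] -> [1, 14, 15, 17]

Final sorted array: [1, 14, 15, 17]

The merge sort proceeds by recursively splitting the array and merging sorted halves.
After all merges, the sorted array is [1, 14, 15, 17].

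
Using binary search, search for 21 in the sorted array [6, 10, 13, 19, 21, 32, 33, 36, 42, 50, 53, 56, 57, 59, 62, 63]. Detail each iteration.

Binary search for 21 in [6, 10, 13, 19, 21, 32, 33, 36, 42, 50, 53, 56, 57, 59, 62, 63]:

lo=0, hi=15, mid=7, arr[mid]=36 -> 36 > 21, search left half
lo=0, hi=6, mid=3, arr[mid]=19 -> 19 < 21, search right half
lo=4, hi=6, mid=5, arr[mid]=32 -> 32 > 21, search left half
lo=4, hi=4, mid=4, arr[mid]=21 -> Found target at index 4!

Binary search finds 21 at index 4 after 4 comparisons. The search repeatedly halves the search space by comparing with the middle element.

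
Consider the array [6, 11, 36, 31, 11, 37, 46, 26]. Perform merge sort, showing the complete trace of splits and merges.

Merge sort trace:

Split: [6, 11, 36, 31, 11, 37, 46, 26] -> [6, 11, 36, 31] and [11, 37, 46, 26]
  Split: [6, 11, 36, 31] -> [6, 11] and [36, 31]
    Split: [6, 11] -> [6] and [11]
    Merge: [6] + [11] -> [6, 11]
    Split: [36, 31] -> [36] and [31]
    Merge: [36] + [31] -> [31, 36]
  Merge: [6, 11] + [31, 36] -> [6, 11, 31, 36]
  Split: [11, 37, 46, 26] -> [11, 37] and [46, 26]
    Split: [11, 37] -> [11] and [37]
    Merge: [11] + [37] -> [11, 37]
    Split: [46, 26] -> [46] and [26]
    Merge: [46] + [26] -> [26, 46]
  Merge: [11, 37] + [26, 46] -> [11, 26, 37, 46]
Merge: [6, 11, 31, 36] + [11, 26, 37, 46] -> [6, 11, 11, 26, 31, 36, 37, 46]

Final sorted array: [6, 11, 11, 26, 31, 36, 37, 46]

The merge sort proceeds by recursively splitting the array and merging sorted halves.
After all merges, the sorted array is [6, 11, 11, 26, 31, 36, 37, 46].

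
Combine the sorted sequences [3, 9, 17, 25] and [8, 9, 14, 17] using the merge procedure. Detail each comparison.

Merging process:

Compare 3 vs 8: take 3 from left. Merged: [3]
Compare 9 vs 8: take 8 from right. Merged: [3, 8]
Compare 9 vs 9: take 9 from left. Merged: [3, 8, 9]
Compare 17 vs 9: take 9 from right. Merged: [3, 8, 9, 9]
Compare 17 vs 14: take 14 from right. Merged: [3, 8, 9, 9, 14]
Compare 17 vs 17: take 17 from left. Merged: [3, 8, 9, 9, 14, 17]
Compare 25 vs 17: take 17 from right. Merged: [3, 8, 9, 9, 14, 17, 17]
Append remaining from left: [25]. Merged: [3, 8, 9, 9, 14, 17, 17, 25]

Final merged array: [3, 8, 9, 9, 14, 17, 17, 25]
Total comparisons: 7

The merged array is [3, 8, 9, 9, 14, 17, 17, 25], requiring 7 comparisons. The merge step runs in O(n) time where n is the total number of elements.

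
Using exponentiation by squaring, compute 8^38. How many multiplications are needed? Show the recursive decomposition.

Computing 8^38 by squaring (build up from 8^1; each line after the first costs one multiplication):

8^1 = 8
8^2 = (8^1)^2 = 8^2 = 64
8^4 = (8^2)^2 = 64^2 = 4096
8^8 = (8^4)^2 = 4096^2 = 16777216
8^9 = 8 * 8^8 = 8 * 16777216 = 134217728
8^18 = (8^9)^2 = 134217728^2 = 18014398509481984
8^19 = 8 * 8^18 = 8 * 18014398509481984 = 144115188075855872
8^38 = (8^19)^2 = 144115188075855872^2 = 20769187434139310514121985316880384

Result: 20769187434139310514121985316880384
Multiplications needed: 7 (7 lines after 8^1)

8^38 = 20769187434139310514121985316880384. Using exponentiation by squaring, this requires 7 multiplications. The key idea: if the exponent is even, square the half-power; if odd, multiply by the base once.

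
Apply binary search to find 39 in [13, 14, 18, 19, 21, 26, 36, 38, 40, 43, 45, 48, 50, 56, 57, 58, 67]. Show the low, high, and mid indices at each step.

Binary search for 39 in [13, 14, 18, 19, 21, 26, 36, 38, 40, 43, 45, 48, 50, 56, 57, 58, 67]:

lo=0, hi=16, mid=8, arr[mid]=40 -> 40 > 39, search left half
lo=0, hi=7, mid=3, arr[mid]=19 -> 19 < 39, search right half
lo=4, hi=7, mid=5, arr[mid]=26 -> 26 < 39, search right half
lo=6, hi=7, mid=6, arr[mid]=36 -> 36 < 39, search right half
lo=7, hi=7, mid=7, arr[mid]=38 -> 38 < 39, search right half
lo=8 > hi=7, target 39 not found

Binary search determines that 39 is not in the array after 5 comparisons. The search space was exhausted without finding the target.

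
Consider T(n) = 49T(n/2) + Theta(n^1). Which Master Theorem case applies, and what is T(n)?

Master Theorem for T(n) = 49T(n/2) + O(n^1):

a = 49, b = 2, c = 1
log_b(a) = log_2(49) = 5.6147

Case 1: c = 1 < log_2(49) = 5.6147
T(n) = O(n^(log_2 49))

For T(n) = 49T(n/2) + O(n^1): log_2(49) = 5.6147. This is Case 1 of the Master Theorem (c < log_b(a), work dominated by leaves), giving O(n^(log_2 49)).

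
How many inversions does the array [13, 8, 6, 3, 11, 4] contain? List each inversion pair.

Finding inversions in [13, 8, 6, 3, 11, 4]:

(0, 1): arr[0]=13 > arr[1]=8
(0, 2): arr[0]=13 > arr[2]=6
(0, 3): arr[0]=13 > arr[3]=3
(0, 4): arr[0]=13 > arr[4]=11
(0, 5): arr[0]=13 > arr[5]=4
(1, 2): arr[1]=8 > arr[2]=6
(1, 3): arr[1]=8 > arr[3]=3
(1, 5): arr[1]=8 > arr[5]=4
(2, 3): arr[2]=6 > arr[3]=3
(2, 5): arr[2]=6 > arr[5]=4
(4, 5): arr[4]=11 > arr[5]=4

Total inversions: 11

The array has 11 inversion(s): (0,1), (0,2), (0,3), (0,4), (0,5), (1,2), (1,3), (1,5), (2,3), (2,5), (4,5). Each pair (i,j) satisfies i < j and arr[i] > arr[j].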